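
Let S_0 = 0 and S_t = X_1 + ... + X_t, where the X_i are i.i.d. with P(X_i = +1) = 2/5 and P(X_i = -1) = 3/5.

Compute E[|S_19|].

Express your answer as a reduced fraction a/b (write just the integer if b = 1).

Answer: 3607583349587/762939453125

Derivation:
S_19 takes values m ≡ 1 (mod 2) with |m| ≤ 19; P(S_19=m) = C(19,(19+m)/2) · (2/5)^((19+m)/2) · (3/5)^((19-m)/2).
Distribution: P(S=-19)=1162261467/19073486328125, P(S=-17)=14721978582/19073486328125, P(S=-15)=88331871492/19073486328125, P(S=-13)=333698181192/19073486328125, P(S=-11)=889861816512/19073486328125, P(S=-9)=1779723633024/19073486328125, P(S=-7)=2768458984704/19073486328125, P(S=-5)=3427615885824/19073486328125, P(S=-3)=3427615885824/19073486328125, P(S=-1)=2792872203264/19073486328125, P(S=1)=1861914802176/19073486328125, P(S=3)=1015589892096/19073486328125, P(S=5)=451373285376/19073486328125, P(S=7)=162031435776/19073486328125, P(S=9)=46294695936/19073486328125, P(S=11)=10287710208/19073486328125, P(S=13)=1714618368/19073486328125, P(S=15)=201719808/19073486328125, P(S=17)=14942208/19073486328125, P(S=19)=524288/19073486328125
E[|S_19|] = Σ_m |m|·P(S_19=m) = 3607583349587/762939453125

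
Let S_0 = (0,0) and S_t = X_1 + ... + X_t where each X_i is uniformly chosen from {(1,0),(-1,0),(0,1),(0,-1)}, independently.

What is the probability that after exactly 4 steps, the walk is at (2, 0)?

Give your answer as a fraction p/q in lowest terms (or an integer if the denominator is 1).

Answer: 1/16

Derivation:
Let h be the number of horizontal steps (so 4-h are vertical). To end at (2,0) need (h+2)/2 right-steps and ((4-h)+0)/2 up-steps.
Sum over h with 2 ≤ h ≤ 4, h ≡ 0 (mod 2), 4-h ≡ 0 (mod 2):
h=2: C(4,2)·C(2,2)·C(2,1) = 6·1·2 = 12
h=4: C(4,4)·C(4,3)·C(0,0) = 1·4·1 = 4
Total favorable: 16
Total paths: 4^4 = 256
P = 16/256 = 1/16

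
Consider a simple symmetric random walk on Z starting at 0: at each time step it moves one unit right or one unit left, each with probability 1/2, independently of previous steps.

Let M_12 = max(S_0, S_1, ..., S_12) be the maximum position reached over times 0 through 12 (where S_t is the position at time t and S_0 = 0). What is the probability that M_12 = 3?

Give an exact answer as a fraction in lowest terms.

Answer: 495/4096

Derivation:
Let M_12 = max(S_0,...,S_12). Use the reflection principle: for j ≥ 1, #{paths with M_12 ≥ j} = #{S_12 ≥ j} + #{S_12 ≥ j+1}.
By reflection, #{M_12 ≥ 3} = #{S_12 ≥ 3} + #{S_12 ≥ 4} = 794 + 794 = 1588.
#{M_12 ≥ 4} = #{S_12 ≥ 4} + #{S_12 ≥ 5} = 794 + 299 = 1093.
#{M_12 = 3} = 1588 - 1093 = 495.
P(M_12 = 3) = 495/4096 = 495/4096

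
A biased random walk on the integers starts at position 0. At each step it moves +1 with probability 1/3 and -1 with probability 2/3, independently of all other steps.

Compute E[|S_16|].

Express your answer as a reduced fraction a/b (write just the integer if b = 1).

Answer: 80595056/14348907

Derivation:
S_16 takes values m ≡ 0 (mod 2) with |m| ≤ 16; P(S_16=m) = C(16,(16+m)/2) · (1/3)^((16+m)/2) · (2/3)^((16-m)/2).
Distribution: P(S=-16)=65536/43046721, P(S=-14)=524288/43046721, P(S=-12)=655360/14348907, P(S=-10)=4587520/43046721, P(S=-8)=7454720/43046721, P(S=-6)=2981888/14348907, P(S=-4)=8200192/43046721, P(S=-2)=5857280/43046721, P(S=0)=366080/4782969, P(S=2)=1464320/43046721, P(S=4)=512512/43046721, P(S=6)=46592/14348907, P(S=8)=29120/43046721, P(S=10)=4480/43046721, P(S=12)=160/14348907, P(S=14)=32/43046721, P(S=16)=1/43046721
E[|S_16|] = Σ_m |m|·P(S_16=m) = 80595056/14348907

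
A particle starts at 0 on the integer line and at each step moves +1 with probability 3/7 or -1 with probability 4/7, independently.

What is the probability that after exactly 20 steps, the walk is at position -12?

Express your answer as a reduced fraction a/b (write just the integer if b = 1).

To reach position -12 after 20 steps: need 4 steps of +1 and 16 steps of -1.
Number of such sequences: C(20,4) = 4845
Each has probability (3/7)^4 · (4/7)^16 = 347892350976/79792266297612001
P = 4845 · 347892350976/79792266297612001 = 1685538440478720/79792266297612001

Answer: 1685538440478720/79792266297612001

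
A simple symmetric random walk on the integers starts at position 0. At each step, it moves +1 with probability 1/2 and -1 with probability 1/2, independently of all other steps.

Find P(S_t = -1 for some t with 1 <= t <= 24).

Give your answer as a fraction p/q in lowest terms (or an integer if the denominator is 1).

Count via complement. Let g(t,s) = #length-t paths at position s with S_1..S_t all ≠ -1.
g(t,s) = g(t-1,s-1) + g(t-1,s+1) for s ≠ -1; g(t,-1) = 0.
t=0: g(0,0)=1
t=1: g(1,1)=1
t=2: g(2,0)=1 g(2,2)=1
t=3: g(3,1)=2 g(3,3)=1
t=4: g(4,0)=2 g(4,2)=3 g(4,4)=1
t=5: g(5,1)=5 g(5,3)=4 g(5,5)=1
t=6: g(6,0)=5 g(6,2)=9 g(6,4)=5 g(6,6)=1
t=7: g(7,1)=14 g(7,3)=14 g(7,5)=6 g(7,7)=1
t=8: g(8,0)=14 g(8,2)=28 g(8,4)=20 g(8,6)=7 g(8,8)=1
t=9: g(9,1)=42 g(9,3)=48 g(9,5)=27 g(9,7)=8 g(9,9)=1
t=10: g(10,0)=42 g(10,2)=90 g(10,4)=75 g(10,6)=35 g(10,8)=9 g(10,10)=1
t=11: g(11,1)=132 g(11,3)=165 g(11,5)=110 g(11,7)=44 g(11,9)=10 g(11,11)=1
t=12: g(12,0)=132 g(12,2)=297 g(12,4)=275 g(12,6)=154 g(12,8)=54 g(12,10)=11 g(12,12)=1
t=13: g(13,1)=429 g(13,3)=572 g(13,5)=429 g(13,7)=208 g(13,9)=65 g(13,11)=12 g(13,13)=1
t=14: g(14,0)=429 g(14,2)=1001 g(14,4)=1001 g(14,6)=637 g(14,8)=273 g(14,10)=77 g(14,12)=13 g(14,14)=1
t=15: g(15,1)=1430 g(15,3)=2002 g(15,5)=1638 g(15,7)=910 g(15,9)=350 g(15,11)=90 g(15,13)=14 g(15,15)=1
t=16: g(16,0)=1430 g(16,2)=3432 g(16,4)=3640 g(16,6)=2548 g(16,8)=1260 g(16,10)=440 g(16,12)=104 g(16,14)=15 g(16,16)=1
t=17: g(17,1)=4862 g(17,3)=7072 g(17,5)=6188 g(17,7)=3808 g(17,9)=1700 g(17,11)=544 g(17,13)=119 g(17,15)=16 g(17,17)=1
t=18: g(18,0)=4862 g(18,2)=11934 g(18,4)=13260 g(18,6)=9996 g(18,8)=5508 g(18,10)=2244 g(18,12)=663 g(18,14)=135 g(18,16)=17 g(18,18)=1
t=19: g(19,1)=16796 g(19,3)=25194 g(19,5)=23256 g(19,7)=15504 g(19,9)=7752 g(19,11)=2907 g(19,13)=798 g(19,15)=152 g(19,17)=18 g(19,19)=1
t=20: g(20,0)=16796 g(20,2)=41990 g(20,4)=48450 g(20,6)=38760 g(20,8)=23256 g(20,10)=10659 g(20,12)=3705 g(20,14)=950 g(20,16)=170 g(20,18)=19 g(20,20)=1
t=21: g(21,1)=58786 g(21,3)=90440 g(21,5)=87210 g(21,7)=62016 g(21,9)=33915 g(21,11)=14364 g(21,13)=4655 g(21,15)=1120 g(21,17)=189 g(21,19)=20 g(21,21)=1
t=22: g(22,0)=58786 g(22,2)=149226 g(22,4)=177650 g(22,6)=149226 g(22,8)=95931 g(22,10)=48279 g(22,12)=19019 g(22,14)=5775 g(22,16)=1309 g(22,18)=209 g(22,20)=21 g(22,22)=1
t=23: g(23,1)=208012 g(23,3)=326876 g(23,5)=326876 g(23,7)=245157 g(23,9)=144210 g(23,11)=67298 g(23,13)=24794 g(23,15)=7084 g(23,17)=1518 g(23,19)=230 g(23,21)=22 g(23,23)=1
t=24: g(24,0)=208012 g(24,2)=534888 g(24,4)=653752 g(24,6)=572033 g(24,8)=389367 g(24,10)=211508 g(24,12)=92092 g(24,14)=31878 g(24,16)=8602 g(24,18)=1748 g(24,20)=252 g(24,22)=23 g(24,24)=1
Paths never hitting -1: Σ_s g(24,s) = 2704156
Paths hitting -1: 2^24 - 2704156 = 14073060
P = 14073060/16777216 = 3518265/4194304

Answer: 3518265/4194304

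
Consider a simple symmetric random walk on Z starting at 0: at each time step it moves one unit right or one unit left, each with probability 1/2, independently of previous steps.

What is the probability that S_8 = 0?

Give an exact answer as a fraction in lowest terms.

Answer: 35/128

Derivation:
To return to 0 after 8 steps: need exactly 4 steps of +1 and 4 of -1.
Favorable paths: C(8,4) = 70
Total paths: 2^8 = 256
P = 70/256 = 35/128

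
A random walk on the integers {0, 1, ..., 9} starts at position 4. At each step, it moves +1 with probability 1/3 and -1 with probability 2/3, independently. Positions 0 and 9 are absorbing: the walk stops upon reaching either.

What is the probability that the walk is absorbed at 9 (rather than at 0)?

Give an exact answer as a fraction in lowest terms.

Biased walk: p = 1/3, q = 2/3, r = q/p = 2
Gambler's ruin: P(hit 9 before 0 | start at 4) = (1 - r^a)/(1 - r^N)
r^4 = 16; r^9 = 512
P = (1 - 16) / (1 - 512) = -15 / -511 = 15/511

Answer: 15/511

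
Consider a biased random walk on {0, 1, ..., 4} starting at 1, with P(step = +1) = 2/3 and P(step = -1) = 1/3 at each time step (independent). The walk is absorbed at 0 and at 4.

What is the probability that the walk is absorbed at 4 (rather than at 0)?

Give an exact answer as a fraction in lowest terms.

Biased walk: p = 2/3, q = 1/3, r = q/p = 1/2
Gambler's ruin: P(hit 4 before 0 | start at 1) = (1 - r^a)/(1 - r^N)
r^1 = 1/2; r^4 = 1/16
P = (1 - 1/2) / (1 - 1/16) = 1/2 / 15/16 = 8/15

Answer: 8/15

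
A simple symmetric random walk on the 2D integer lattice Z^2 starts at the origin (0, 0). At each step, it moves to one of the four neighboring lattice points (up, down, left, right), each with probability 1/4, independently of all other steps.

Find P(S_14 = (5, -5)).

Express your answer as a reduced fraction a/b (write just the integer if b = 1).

Let h be the number of horizontal steps (so 14-h are vertical). To end at (5,-5) need (h+5)/2 right-steps and ((14-h)-5)/2 up-steps.
Sum over h with 5 ≤ h ≤ 9, h ≡ 1 (mod 2), 14-h ≡ 1 (mod 2):
h=5: C(14,5)·C(5,5)·C(9,2) = 2002·1·36 = 72072
h=7: C(14,7)·C(7,6)·C(7,1) = 3432·7·7 = 168168
h=9: C(14,9)·C(9,7)·C(5,0) = 2002·36·1 = 72072
Total favorable: 312312
Total paths: 4^14 = 268435456
P = 312312/268435456 = 39039/33554432

Answer: 39039/33554432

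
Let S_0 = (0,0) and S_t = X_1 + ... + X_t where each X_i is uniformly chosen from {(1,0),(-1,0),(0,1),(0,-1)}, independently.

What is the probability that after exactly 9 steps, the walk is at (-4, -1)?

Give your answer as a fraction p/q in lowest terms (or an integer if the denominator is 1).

Let h be the number of horizontal steps (so 9-h are vertical). To end at (-4,-1) need (h-4)/2 right-steps and ((9-h)-1)/2 up-steps.
Sum over h with 4 ≤ h ≤ 8, h ≡ 0 (mod 2), 9-h ≡ 1 (mod 2):
h=4: C(9,4)·C(4,0)·C(5,2) = 126·1·10 = 1260
h=6: C(9,6)·C(6,1)·C(3,1) = 84·6·3 = 1512
h=8: C(9,8)·C(8,2)·C(1,0) = 9·28·1 = 252
Total favorable: 3024
Total paths: 4^9 = 262144
P = 3024/262144 = 189/16384

Answer: 189/16384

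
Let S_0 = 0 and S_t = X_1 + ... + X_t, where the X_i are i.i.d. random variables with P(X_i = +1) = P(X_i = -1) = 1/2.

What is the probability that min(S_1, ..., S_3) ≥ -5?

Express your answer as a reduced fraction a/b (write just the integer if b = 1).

Answer: 1

Derivation:
Let f(t,s) = #length-t paths at position s with S_1..S_t all ≥ -5.
f(t,s) = f(t-1,s-1) + f(t-1,s+1) for s ≥ -5; f(t,s) = 0 for s < -5.
t=0: f(0,0)=1
t=1: f(1,-1)=1 f(1,1)=1
t=2: f(2,-2)=1 f(2,0)=2 f(2,2)=1
t=3: f(3,-3)=1 f(3,-1)=3 f(3,1)=3 f(3,3)=1
Σ_s f(3,s) = 8
P = 8/8 = 1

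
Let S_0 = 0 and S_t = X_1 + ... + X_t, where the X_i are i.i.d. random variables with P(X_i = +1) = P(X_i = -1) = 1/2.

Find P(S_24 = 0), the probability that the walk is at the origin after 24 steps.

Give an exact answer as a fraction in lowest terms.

Answer: 676039/4194304

Derivation:
To return to 0 after 24 steps: need exactly 12 steps of +1 and 12 of -1.
Favorable paths: C(24,12) = 2704156
Total paths: 2^24 = 16777216
P = 2704156/16777216 = 676039/4194304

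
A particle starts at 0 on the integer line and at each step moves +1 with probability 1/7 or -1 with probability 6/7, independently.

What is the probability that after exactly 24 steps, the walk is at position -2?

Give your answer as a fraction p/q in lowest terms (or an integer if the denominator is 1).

To reach position -2 after 24 steps: need 11 steps of +1 and 13 steps of -1.
Number of such sequences: C(24,11) = 2496144
Each has probability (1/7)^11 · (6/7)^13 = 13060694016/191581231380566414401
P = 2496144 · 13060694016/191581231380566414401 = 4657339000553472/27368747340080916343

Answer: 4657339000553472/27368747340080916343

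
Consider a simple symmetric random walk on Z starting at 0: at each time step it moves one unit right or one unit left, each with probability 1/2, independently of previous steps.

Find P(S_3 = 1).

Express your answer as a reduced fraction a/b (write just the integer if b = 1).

To reach position 1 after 3 steps: need 2 steps of +1 and 1 of -1.
Favorable paths: C(3,2) = 3
Total paths: 2^3 = 8
P = 3/8 = 3/8

Answer: 3/8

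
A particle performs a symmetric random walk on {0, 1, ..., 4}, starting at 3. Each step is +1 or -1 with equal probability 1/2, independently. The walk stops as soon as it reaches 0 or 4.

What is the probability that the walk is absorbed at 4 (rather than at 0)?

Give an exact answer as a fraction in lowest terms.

Symmetric walk (p = 1/2): the harmonic-function argument gives P(hit 4 before 0 | start at 3) = a/N.
P = 3/4 = 3/4

Answer: 3/4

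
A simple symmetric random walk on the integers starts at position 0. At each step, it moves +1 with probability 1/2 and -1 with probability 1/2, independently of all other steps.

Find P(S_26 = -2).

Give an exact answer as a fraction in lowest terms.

Answer: 2414425/16777216

Derivation:
To reach position -2 after 26 steps: need 12 steps of +1 and 14 of -1.
Favorable paths: C(26,12) = 9657700
Total paths: 2^26 = 67108864
P = 9657700/67108864 = 2414425/16777216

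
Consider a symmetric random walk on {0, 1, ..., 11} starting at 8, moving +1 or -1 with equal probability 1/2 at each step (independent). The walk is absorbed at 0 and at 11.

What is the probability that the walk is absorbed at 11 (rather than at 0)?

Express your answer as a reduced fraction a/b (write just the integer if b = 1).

Answer: 8/11

Derivation:
Symmetric walk (p = 1/2): the harmonic-function argument gives P(hit 11 before 0 | start at 8) = a/N.
P = 8/11 = 8/11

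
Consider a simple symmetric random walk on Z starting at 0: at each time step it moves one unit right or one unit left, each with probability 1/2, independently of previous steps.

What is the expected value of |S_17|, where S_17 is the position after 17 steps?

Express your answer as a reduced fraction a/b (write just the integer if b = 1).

S_17 takes values m ≡ 1 (mod 2) with |m| ≤ 17; P(S_17=m) = C(17,(17+m)/2)/2^17.
Total paths: 2^17 = 131072
Distribution: P(S=-17)=1/131072, P(S=-15)=17/131072, P(S=-13)=136/131072, P(S=-11)=680/131072, P(S=-9)=2380/131072, P(S=-7)=6188/131072, P(S=-5)=12376/131072, P(S=-3)=19448/131072, P(S=-1)=24310/131072, P(S=1)=24310/131072, P(S=3)=19448/131072, P(S=5)=12376/131072, P(S=7)=6188/131072, P(S=9)=2380/131072, P(S=11)=680/131072, P(S=13)=136/131072, P(S=15)=17/131072, P(S=17)=1/131072
E[|S_17|] = Σ_m |m|·P(S_17=m) = 437580/131072 = 109395/32768

Answer: 109395/32768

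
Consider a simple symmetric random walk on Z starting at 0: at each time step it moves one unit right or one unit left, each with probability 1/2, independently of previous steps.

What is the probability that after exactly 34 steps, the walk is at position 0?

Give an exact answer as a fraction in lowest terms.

Answer: 583401555/4294967296

Derivation:
To return to 0 after 34 steps: need exactly 17 steps of +1 and 17 of -1.
Favorable paths: C(34,17) = 2333606220
Total paths: 2^34 = 17179869184
P = 2333606220/17179869184 = 583401555/4294967296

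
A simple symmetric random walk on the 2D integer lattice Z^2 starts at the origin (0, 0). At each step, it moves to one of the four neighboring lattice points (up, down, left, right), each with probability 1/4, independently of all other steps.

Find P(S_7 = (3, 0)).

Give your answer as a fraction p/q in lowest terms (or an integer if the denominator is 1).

Answer: 441/16384

Derivation:
Let h be the number of horizontal steps (so 7-h are vertical). To end at (3,0) need (h+3)/2 right-steps and ((7-h)+0)/2 up-steps.
Sum over h with 3 ≤ h ≤ 7, h ≡ 1 (mod 2), 7-h ≡ 0 (mod 2):
h=3: C(7,3)·C(3,3)·C(4,2) = 35·1·6 = 210
h=5: C(7,5)·C(5,4)·C(2,1) = 21·5·2 = 210
h=7: C(7,7)·C(7,5)·C(0,0) = 1·21·1 = 21
Total favorable: 441
Total paths: 4^7 = 16384
P = 441/16384 = 441/16384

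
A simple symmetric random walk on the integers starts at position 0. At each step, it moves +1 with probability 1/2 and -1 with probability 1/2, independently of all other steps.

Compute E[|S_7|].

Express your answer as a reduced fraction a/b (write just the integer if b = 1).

Answer: 35/16

Derivation:
S_7 takes values m ≡ 1 (mod 2) with |m| ≤ 7; P(S_7=m) = C(7,(7+m)/2)/2^7.
Total paths: 2^7 = 128
Distribution: P(S=-7)=1/128, P(S=-5)=7/128, P(S=-3)=21/128, P(S=-1)=35/128, P(S=1)=35/128, P(S=3)=21/128, P(S=5)=7/128, P(S=7)=1/128
E[|S_7|] = Σ_m |m|·P(S_7=m) = 280/128 = 35/16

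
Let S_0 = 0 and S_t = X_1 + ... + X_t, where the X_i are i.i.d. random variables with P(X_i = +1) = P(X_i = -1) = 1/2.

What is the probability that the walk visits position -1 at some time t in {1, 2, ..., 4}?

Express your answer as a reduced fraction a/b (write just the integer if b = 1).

Count via complement. Let g(t,s) = #length-t paths at position s with S_1..S_t all ≠ -1.
g(t,s) = g(t-1,s-1) + g(t-1,s+1) for s ≠ -1; g(t,-1) = 0.
t=0: g(0,0)=1
t=1: g(1,1)=1
t=2: g(2,0)=1 g(2,2)=1
t=3: g(3,1)=2 g(3,3)=1
t=4: g(4,0)=2 g(4,2)=3 g(4,4)=1
Paths never hitting -1: Σ_s g(4,s) = 6
Paths hitting -1: 2^4 - 6 = 10
P = 10/16 = 5/8

Answer: 5/8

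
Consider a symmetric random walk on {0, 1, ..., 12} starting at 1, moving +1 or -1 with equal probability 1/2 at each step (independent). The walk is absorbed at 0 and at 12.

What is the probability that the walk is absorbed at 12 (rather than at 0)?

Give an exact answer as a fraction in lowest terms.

Symmetric walk (p = 1/2): the harmonic-function argument gives P(hit 12 before 0 | start at 1) = a/N.
P = 1/12 = 1/12

Answer: 1/12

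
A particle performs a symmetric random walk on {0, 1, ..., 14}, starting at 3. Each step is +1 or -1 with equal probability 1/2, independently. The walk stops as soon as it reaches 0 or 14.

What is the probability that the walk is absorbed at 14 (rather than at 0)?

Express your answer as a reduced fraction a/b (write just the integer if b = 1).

Symmetric walk (p = 1/2): the harmonic-function argument gives P(hit 14 before 0 | start at 3) = a/N.
P = 3/14 = 3/14

Answer: 3/14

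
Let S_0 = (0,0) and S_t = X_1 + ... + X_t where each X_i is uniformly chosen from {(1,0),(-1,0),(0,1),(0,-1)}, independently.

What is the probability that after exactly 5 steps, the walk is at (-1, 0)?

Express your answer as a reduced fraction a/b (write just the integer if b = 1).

Answer: 25/256

Derivation:
Let h be the number of horizontal steps (so 5-h are vertical). To end at (-1,0) need (h-1)/2 right-steps and ((5-h)+0)/2 up-steps.
Sum over h with 1 ≤ h ≤ 5, h ≡ 1 (mod 2), 5-h ≡ 0 (mod 2):
h=1: C(5,1)·C(1,0)·C(4,2) = 5·1·6 = 30
h=3: C(5,3)·C(3,1)·C(2,1) = 10·3·2 = 60
h=5: C(5,5)·C(5,2)·C(0,0) = 1·10·1 = 10
Total favorable: 100
Total paths: 4^5 = 1024
P = 100/1024 = 25/256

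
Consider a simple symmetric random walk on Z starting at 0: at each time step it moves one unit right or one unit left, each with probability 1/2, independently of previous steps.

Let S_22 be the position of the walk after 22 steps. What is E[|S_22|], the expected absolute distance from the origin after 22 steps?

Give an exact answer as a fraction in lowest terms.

Answer: 969969/262144

Derivation:
S_22 takes values m ≡ 0 (mod 2) with |m| ≤ 22; P(S_22=m) = C(22,(22+m)/2)/2^22.
Total paths: 2^22 = 4194304
Distribution: P(S=-22)=1/4194304, P(S=-20)=22/4194304, P(S=-18)=231/4194304, P(S=-16)=1540/4194304, P(S=-14)=7315/4194304, P(S=-12)=26334/4194304, P(S=-10)=74613/4194304, P(S=-8)=170544/4194304, P(S=-6)=319770/4194304, P(S=-4)=497420/4194304, P(S=-2)=646646/4194304, P(S=0)=705432/4194304, P(S=2)=646646/4194304, P(S=4)=497420/4194304, P(S=6)=319770/4194304, P(S=8)=170544/4194304, P(S=10)=74613/4194304, P(S=12)=26334/4194304, P(S=14)=7315/4194304, P(S=16)=1540/4194304, P(S=18)=231/4194304, P(S=20)=22/4194304, P(S=22)=1/4194304
E[|S_22|] = Σ_m |m|·P(S_22=m) = 15519504/4194304 = 969969/262144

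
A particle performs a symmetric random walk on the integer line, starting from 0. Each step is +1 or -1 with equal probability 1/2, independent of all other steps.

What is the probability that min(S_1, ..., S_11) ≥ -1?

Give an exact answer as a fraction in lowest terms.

Answer: 231/512

Derivation:
Let f(t,s) = #length-t paths at position s with S_1..S_t all ≥ -1.
f(t,s) = f(t-1,s-1) + f(t-1,s+1) for s ≥ -1; f(t,s) = 0 for s < -1.
t=0: f(0,0)=1
t=1: f(1,-1)=1 f(1,1)=1
t=2: f(2,0)=2 f(2,2)=1
t=3: f(3,-1)=2 f(3,1)=3 f(3,3)=1
t=4: f(4,0)=5 f(4,2)=4 f(4,4)=1
t=5: f(5,-1)=5 f(5,1)=9 f(5,3)=5 f(5,5)=1
t=6: f(6,0)=14 f(6,2)=14 f(6,4)=6 f(6,6)=1
t=7: f(7,-1)=14 f(7,1)=28 f(7,3)=20 f(7,5)=7 f(7,7)=1
t=8: f(8,0)=42 f(8,2)=48 f(8,4)=27 f(8,6)=8 f(8,8)=1
t=9: f(9,-1)=42 f(9,1)=90 f(9,3)=75 f(9,5)=35 f(9,7)=9 f(9,9)=1
t=10: f(10,0)=132 f(10,2)=165 f(10,4)=110 f(10,6)=44 f(10,8)=10 f(10,10)=1
t=11: f(11,-1)=132 f(11,1)=297 f(11,3)=275 f(11,5)=154 f(11,7)=54 f(11,9)=11 f(11,11)=1
Σ_s f(11,s) = 924
P = 924/2048 = 231/512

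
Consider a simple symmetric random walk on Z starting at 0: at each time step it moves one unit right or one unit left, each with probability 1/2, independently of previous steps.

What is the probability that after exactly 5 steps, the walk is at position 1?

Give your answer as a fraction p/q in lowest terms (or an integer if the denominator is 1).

Answer: 5/16

Derivation:
To reach position 1 after 5 steps: need 3 steps of +1 and 2 of -1.
Favorable paths: C(5,3) = 10
Total paths: 2^5 = 32
P = 10/32 = 5/16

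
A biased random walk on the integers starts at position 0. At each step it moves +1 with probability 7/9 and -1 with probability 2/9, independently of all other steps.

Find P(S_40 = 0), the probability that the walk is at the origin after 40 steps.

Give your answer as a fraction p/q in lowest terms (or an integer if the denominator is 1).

Answer: 1281486509200071417225324506644480/16423203268260658146231467800709255289

Derivation:
To be at 0 after 40 steps: need exactly 20 steps of +1 and 20 of -1.
Number of such sequences: C(40,20) = 137846528820
Each has probability (7/9)^20 · (2/9)^20 = 83668255425284801560576/147808829414345923316083210206383297601
P = 137846528820 · 83668255425284801560576/147808829414345923316083210206383297601 = 1281486509200071417225324506644480/16423203268260658146231467800709255289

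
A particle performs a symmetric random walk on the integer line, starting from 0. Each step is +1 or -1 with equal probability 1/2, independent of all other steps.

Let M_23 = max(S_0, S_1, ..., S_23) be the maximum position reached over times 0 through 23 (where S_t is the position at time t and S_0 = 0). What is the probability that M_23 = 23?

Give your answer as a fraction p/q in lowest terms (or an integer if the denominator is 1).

Answer: 1/8388608

Derivation:
Let M_23 = max(S_0,...,S_23). Use the reflection principle: for j ≥ 1, #{paths with M_23 ≥ j} = #{S_23 ≥ j} + #{S_23 ≥ j+1}.
By reflection, #{M_23 ≥ 23} = #{S_23 ≥ 23} + #{S_23 ≥ 24} = 1 + 0 = 1.
#{M_23 ≥ 24} = #{S_23 ≥ 24} + #{S_23 ≥ 25} = 0 + 0 = 0.
#{M_23 = 23} = 1 - 0 = 1.
P(M_23 = 23) = 1/8388608 = 1/8388608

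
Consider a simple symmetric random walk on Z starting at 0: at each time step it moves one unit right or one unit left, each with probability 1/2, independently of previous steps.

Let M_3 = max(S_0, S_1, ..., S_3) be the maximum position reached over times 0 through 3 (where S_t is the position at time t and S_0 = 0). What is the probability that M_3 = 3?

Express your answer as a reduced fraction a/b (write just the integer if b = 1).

Answer: 1/8

Derivation:
Let M_3 = max(S_0,...,S_3). Use the reflection principle: for j ≥ 1, #{paths with M_3 ≥ j} = #{S_3 ≥ j} + #{S_3 ≥ j+1}.
By reflection, #{M_3 ≥ 3} = #{S_3 ≥ 3} + #{S_3 ≥ 4} = 1 + 0 = 1.
#{M_3 ≥ 4} = #{S_3 ≥ 4} + #{S_3 ≥ 5} = 0 + 0 = 0.
#{M_3 = 3} = 1 - 0 = 1.
P(M_3 = 3) = 1/8 = 1/8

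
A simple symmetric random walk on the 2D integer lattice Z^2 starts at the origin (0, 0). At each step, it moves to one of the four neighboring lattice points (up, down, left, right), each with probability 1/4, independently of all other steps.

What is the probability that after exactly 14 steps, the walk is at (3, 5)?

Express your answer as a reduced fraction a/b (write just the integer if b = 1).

Let h be the number of horizontal steps (so 14-h are vertical). To end at (3,5) need (h+3)/2 right-steps and ((14-h)+5)/2 up-steps.
Sum over h with 3 ≤ h ≤ 9, h ≡ 1 (mod 2), 14-h ≡ 1 (mod 2):
h=3: C(14,3)·C(3,3)·C(11,8) = 364·1·165 = 60060
h=5: C(14,5)·C(5,4)·C(9,7) = 2002·5·36 = 360360
h=7: C(14,7)·C(7,5)·C(7,6) = 3432·21·7 = 504504
h=9: C(14,9)·C(9,6)·C(5,5) = 2002·84·1 = 168168
Total favorable: 1093092
Total paths: 4^14 = 268435456
P = 1093092/268435456 = 273273/67108864

Answer: 273273/67108864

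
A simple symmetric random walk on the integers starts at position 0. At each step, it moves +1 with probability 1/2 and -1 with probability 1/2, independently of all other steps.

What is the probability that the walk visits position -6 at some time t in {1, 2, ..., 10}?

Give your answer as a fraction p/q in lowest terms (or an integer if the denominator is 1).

Count via complement. Let g(t,s) = #length-t paths at position s with S_1..S_t all ≠ -6.
g(t,s) = g(t-1,s-1) + g(t-1,s+1) for s ≠ -6; g(t,-6) = 0.
t=0: g(0,0)=1
t=1: g(1,-1)=1 g(1,1)=1
t=2: g(2,-2)=1 g(2,0)=2 g(2,2)=1
t=3: g(3,-3)=1 g(3,-1)=3 g(3,1)=3 g(3,3)=1
t=4: g(4,-4)=1 g(4,-2)=4 g(4,0)=6 g(4,2)=4 g(4,4)=1
t=5: g(5,-5)=1 g(5,-3)=5 g(5,-1)=10 g(5,1)=10 g(5,3)=5 g(5,5)=1
t=6: g(6,-4)=6 g(6,-2)=15 g(6,0)=20 g(6,2)=15 g(6,4)=6 g(6,6)=1
t=7: g(7,-5)=6 g(7,-3)=21 g(7,-1)=35 g(7,1)=35 g(7,3)=21 g(7,5)=7 g(7,7)=1
t=8: g(8,-4)=27 g(8,-2)=56 g(8,0)=70 g(8,2)=56 g(8,4)=28 g(8,6)=8 g(8,8)=1
t=9: g(9,-5)=27 g(9,-3)=83 g(9,-1)=126 g(9,1)=126 g(9,3)=84 g(9,5)=36 g(9,7)=9 g(9,9)=1
t=10: g(10,-4)=110 g(10,-2)=209 g(10,0)=252 g(10,2)=210 g(10,4)=120 g(10,6)=45 g(10,8)=10 g(10,10)=1
Paths never hitting -6: Σ_s g(10,s) = 957
Paths hitting -6: 2^10 - 957 = 67
P = 67/1024 = 67/1024

Answer: 67/1024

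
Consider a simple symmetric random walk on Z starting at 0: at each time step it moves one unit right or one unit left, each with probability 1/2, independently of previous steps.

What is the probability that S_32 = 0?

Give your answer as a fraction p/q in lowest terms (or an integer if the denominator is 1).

Answer: 300540195/2147483648

Derivation:
To return to 0 after 32 steps: need exactly 16 steps of +1 and 16 of -1.
Favorable paths: C(32,16) = 601080390
Total paths: 2^32 = 4294967296
P = 601080390/4294967296 = 300540195/2147483648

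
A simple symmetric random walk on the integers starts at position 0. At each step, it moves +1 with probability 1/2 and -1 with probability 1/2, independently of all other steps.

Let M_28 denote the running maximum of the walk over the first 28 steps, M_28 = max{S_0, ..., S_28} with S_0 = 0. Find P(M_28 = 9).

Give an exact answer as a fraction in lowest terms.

Answer: 1726725/67108864

Derivation:
Let M_28 = max(S_0,...,S_28). Use the reflection principle: for j ≥ 1, #{paths with M_28 ≥ j} = #{S_28 ≥ j} + #{S_28 ≥ j+1}.
By reflection, #{M_28 ≥ 9} = #{S_28 ≥ 9} + #{S_28 ≥ 10} = 11698223 + 11698223 = 23396446.
#{M_28 ≥ 10} = #{S_28 ≥ 10} + #{S_28 ≥ 11} = 11698223 + 4791323 = 16489546.
#{M_28 = 9} = 23396446 - 16489546 = 6906900.
P(M_28 = 9) = 6906900/268435456 = 1726725/67108864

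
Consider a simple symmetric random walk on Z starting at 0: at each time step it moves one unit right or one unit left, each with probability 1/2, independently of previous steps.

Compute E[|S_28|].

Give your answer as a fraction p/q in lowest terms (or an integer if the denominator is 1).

Answer: 35102025/8388608

Derivation:
S_28 takes values m ≡ 0 (mod 2) with |m| ≤ 28; P(S_28=m) = C(28,(28+m)/2)/2^28.
Total paths: 2^28 = 268435456
Distribution: P(S=-28)=1/268435456, P(S=-26)=28/268435456, P(S=-24)=378/268435456, P(S=-22)=3276/268435456, P(S=-20)=20475/268435456, P(S=-18)=98280/268435456, P(S=-16)=376740/268435456, P(S=-14)=1184040/268435456, P(S=-12)=3108105/268435456, P(S=-10)=6906900/268435456, P(S=-8)=13123110/268435456, P(S=-6)=21474180/268435456, P(S=-4)=30421755/268435456, P(S=-2)=37442160/268435456, P(S=0)=40116600/268435456, P(S=2)=37442160/268435456, P(S=4)=30421755/268435456, P(S=6)=21474180/268435456, P(S=8)=13123110/268435456, P(S=10)=6906900/268435456, P(S=12)=3108105/268435456, P(S=14)=1184040/268435456, P(S=16)=376740/268435456, P(S=18)=98280/268435456, P(S=20)=20475/268435456, P(S=22)=3276/268435456, P(S=24)=378/268435456, P(S=26)=28/268435456, P(S=28)=1/268435456
E[|S_28|] = Σ_m |m|·P(S_28=m) = 1123264800/268435456 = 35102025/8388608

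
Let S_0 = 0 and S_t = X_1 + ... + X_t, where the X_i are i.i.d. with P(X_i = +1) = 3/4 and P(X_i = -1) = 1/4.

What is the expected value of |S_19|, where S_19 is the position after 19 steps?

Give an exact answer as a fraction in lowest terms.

Answer: 163711838773/17179869184

Derivation:
S_19 takes values m ≡ 1 (mod 2) with |m| ≤ 19; P(S_19=m) = C(19,(19+m)/2) · (3/4)^((19+m)/2) · (1/4)^((19-m)/2).
Distribution: P(S=-19)=1/274877906944, P(S=-17)=57/274877906944, P(S=-15)=1539/274877906944, P(S=-13)=26163/274877906944, P(S=-11)=78489/68719476736, P(S=-9)=706401/68719476736, P(S=-7)=4944807/68719476736, P(S=-5)=27549639/68719476736, P(S=-3)=247946751/137438953472, P(S=-1)=909138087/137438953472, P(S=1)=2727414261/137438953472, P(S=3)=6694562277/137438953472, P(S=5)=6694562277/68719476736, P(S=7)=10814292909/68719476736, P(S=9)=13904090883/68719476736, P(S=11)=13904090883/68719476736, P(S=13)=41712272649/274877906944, P(S=15)=22082967873/274877906944, P(S=17)=7360989291/274877906944, P(S=19)=1162261467/274877906944
E[|S_19|] = Σ_m |m|·P(S_19=m) = 163711838773/17179869184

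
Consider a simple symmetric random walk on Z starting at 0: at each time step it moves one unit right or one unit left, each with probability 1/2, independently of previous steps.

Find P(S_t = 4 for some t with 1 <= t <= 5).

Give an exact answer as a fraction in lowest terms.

Count via complement. Let g(t,s) = #length-t paths at position s with S_1..S_t all ≠ 4.
g(t,s) = g(t-1,s-1) + g(t-1,s+1) for s ≠ 4; g(t,4) = 0.
t=0: g(0,0)=1
t=1: g(1,-1)=1 g(1,1)=1
t=2: g(2,-2)=1 g(2,0)=2 g(2,2)=1
t=3: g(3,-3)=1 g(3,-1)=3 g(3,1)=3 g(3,3)=1
t=4: g(4,-4)=1 g(4,-2)=4 g(4,0)=6 g(4,2)=4
t=5: g(5,-5)=1 g(5,-3)=5 g(5,-1)=10 g(5,1)=10 g(5,3)=4
Paths never hitting 4: Σ_s g(5,s) = 30
Paths hitting 4: 2^5 - 30 = 2
P = 2/32 = 1/16

Answer: 1/16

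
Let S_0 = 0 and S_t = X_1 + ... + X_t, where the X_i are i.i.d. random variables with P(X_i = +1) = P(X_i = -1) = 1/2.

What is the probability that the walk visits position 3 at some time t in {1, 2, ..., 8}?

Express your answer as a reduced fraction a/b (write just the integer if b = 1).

Answer: 37/128

Derivation:
Count via complement. Let g(t,s) = #length-t paths at position s with S_1..S_t all ≠ 3.
g(t,s) = g(t-1,s-1) + g(t-1,s+1) for s ≠ 3; g(t,3) = 0.
t=0: g(0,0)=1
t=1: g(1,-1)=1 g(1,1)=1
t=2: g(2,-2)=1 g(2,0)=2 g(2,2)=1
t=3: g(3,-3)=1 g(3,-1)=3 g(3,1)=3
t=4: g(4,-4)=1 g(4,-2)=4 g(4,0)=6 g(4,2)=3
t=5: g(5,-5)=1 g(5,-3)=5 g(5,-1)=10 g(5,1)=9
t=6: g(6,-6)=1 g(6,-4)=6 g(6,-2)=15 g(6,0)=19 g(6,2)=9
t=7: g(7,-7)=1 g(7,-5)=7 g(7,-3)=21 g(7,-1)=34 g(7,1)=28
t=8: g(8,-8)=1 g(8,-6)=8 g(8,-4)=28 g(8,-2)=55 g(8,0)=62 g(8,2)=28
Paths never hitting 3: Σ_s g(8,s) = 182
Paths hitting 3: 2^8 - 182 = 74
P = 74/256 = 37/128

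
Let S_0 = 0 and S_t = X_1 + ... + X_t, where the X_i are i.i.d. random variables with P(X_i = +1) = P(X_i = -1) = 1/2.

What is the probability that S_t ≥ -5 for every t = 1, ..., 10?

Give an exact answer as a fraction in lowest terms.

Let f(t,s) = #length-t paths at position s with S_1..S_t all ≥ -5.
f(t,s) = f(t-1,s-1) + f(t-1,s+1) for s ≥ -5; f(t,s) = 0 for s < -5.
t=0: f(0,0)=1
t=1: f(1,-1)=1 f(1,1)=1
t=2: f(2,-2)=1 f(2,0)=2 f(2,2)=1
t=3: f(3,-3)=1 f(3,-1)=3 f(3,1)=3 f(3,3)=1
t=4: f(4,-4)=1 f(4,-2)=4 f(4,0)=6 f(4,2)=4 f(4,4)=1
t=5: f(5,-5)=1 f(5,-3)=5 f(5,-1)=10 f(5,1)=10 f(5,3)=5 f(5,5)=1
t=6: f(6,-4)=6 f(6,-2)=15 f(6,0)=20 f(6,2)=15 f(6,4)=6 f(6,6)=1
t=7: f(7,-5)=6 f(7,-3)=21 f(7,-1)=35 f(7,1)=35 f(7,3)=21 f(7,5)=7 f(7,7)=1
t=8: f(8,-4)=27 f(8,-2)=56 f(8,0)=70 f(8,2)=56 f(8,4)=28 f(8,6)=8 f(8,8)=1
t=9: f(9,-5)=27 f(9,-3)=83 f(9,-1)=126 f(9,1)=126 f(9,3)=84 f(9,5)=36 f(9,7)=9 f(9,9)=1
t=10: f(10,-4)=110 f(10,-2)=209 f(10,0)=252 f(10,2)=210 f(10,4)=120 f(10,6)=45 f(10,8)=10 f(10,10)=1
Σ_s f(10,s) = 957
P = 957/1024 = 957/1024

Answer: 957/1024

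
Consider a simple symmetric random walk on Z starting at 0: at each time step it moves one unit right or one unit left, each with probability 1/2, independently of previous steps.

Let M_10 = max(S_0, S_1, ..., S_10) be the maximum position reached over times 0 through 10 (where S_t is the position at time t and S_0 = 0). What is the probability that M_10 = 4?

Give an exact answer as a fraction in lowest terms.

Let M_10 = max(S_0,...,S_10). Use the reflection principle: for j ≥ 1, #{paths with M_10 ≥ j} = #{S_10 ≥ j} + #{S_10 ≥ j+1}.
By reflection, #{M_10 ≥ 4} = #{S_10 ≥ 4} + #{S_10 ≥ 5} = 176 + 56 = 232.
#{M_10 ≥ 5} = #{S_10 ≥ 5} + #{S_10 ≥ 6} = 56 + 56 = 112.
#{M_10 = 4} = 232 - 112 = 120.
P(M_10 = 4) = 120/1024 = 15/128

Answer: 15/128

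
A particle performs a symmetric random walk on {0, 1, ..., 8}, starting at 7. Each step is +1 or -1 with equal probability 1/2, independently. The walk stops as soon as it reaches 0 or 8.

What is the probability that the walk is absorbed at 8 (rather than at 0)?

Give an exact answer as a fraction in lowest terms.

Symmetric walk (p = 1/2): the harmonic-function argument gives P(hit 8 before 0 | start at 7) = a/N.
P = 7/8 = 7/8

Answer: 7/8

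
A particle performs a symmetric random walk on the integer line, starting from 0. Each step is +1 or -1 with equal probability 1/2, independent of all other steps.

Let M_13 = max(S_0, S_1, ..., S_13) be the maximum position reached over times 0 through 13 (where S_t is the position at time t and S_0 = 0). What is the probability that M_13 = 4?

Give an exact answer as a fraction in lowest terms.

Let M_13 = max(S_0,...,S_13). Use the reflection principle: for j ≥ 1, #{paths with M_13 ≥ j} = #{S_13 ≥ j} + #{S_13 ≥ j+1}.
By reflection, #{M_13 ≥ 4} = #{S_13 ≥ 4} + #{S_13 ≥ 5} = 1093 + 1093 = 2186.
#{M_13 ≥ 5} = #{S_13 ≥ 5} + #{S_13 ≥ 6} = 1093 + 378 = 1471.
#{M_13 = 4} = 2186 - 1471 = 715.
P(M_13 = 4) = 715/8192 = 715/8192

Answer: 715/8192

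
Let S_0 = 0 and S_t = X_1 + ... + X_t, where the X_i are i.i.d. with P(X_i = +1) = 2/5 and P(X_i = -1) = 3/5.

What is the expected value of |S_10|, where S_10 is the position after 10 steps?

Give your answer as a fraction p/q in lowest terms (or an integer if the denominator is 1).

S_10 takes values m ≡ 0 (mod 2) with |m| ≤ 10; P(S_10=m) = C(10,(10+m)/2) · (2/5)^((10+m)/2) · (3/5)^((10-m)/2).
Distribution: P(S=-10)=59049/9765625, P(S=-8)=78732/1953125, P(S=-6)=236196/1953125, P(S=-4)=419904/1953125, P(S=-2)=489888/1953125, P(S=0)=1959552/9765625, P(S=2)=217728/1953125, P(S=4)=82944/1953125, P(S=6)=20736/1953125, P(S=8)=3072/1953125, P(S=10)=1024/9765625
E[|S_10|] = Σ_m |m|·P(S_10=m) = 5742794/1953125

Answer: 5742794/1953125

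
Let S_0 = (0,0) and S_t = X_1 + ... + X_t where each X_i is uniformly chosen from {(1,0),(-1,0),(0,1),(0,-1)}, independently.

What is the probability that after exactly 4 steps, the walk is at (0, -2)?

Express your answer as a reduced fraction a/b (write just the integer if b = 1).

Let h be the number of horizontal steps (so 4-h are vertical). To end at (0,-2) need (h+0)/2 right-steps and ((4-h)-2)/2 up-steps.
Sum over h with 0 ≤ h ≤ 2, h ≡ 0 (mod 2), 4-h ≡ 0 (mod 2):
h=0: C(4,0)·C(0,0)·C(4,1) = 1·1·4 = 4
h=2: C(4,2)·C(2,1)·C(2,0) = 6·2·1 = 12
Total favorable: 16
Total paths: 4^4 = 256
P = 16/256 = 1/16

Answer: 1/16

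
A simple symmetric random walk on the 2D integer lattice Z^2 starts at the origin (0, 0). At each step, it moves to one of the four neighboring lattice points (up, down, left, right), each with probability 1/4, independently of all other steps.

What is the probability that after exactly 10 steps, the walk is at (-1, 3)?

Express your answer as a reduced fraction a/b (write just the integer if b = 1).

Let h be the number of horizontal steps (so 10-h are vertical). To end at (-1,3) need (h-1)/2 right-steps and ((10-h)+3)/2 up-steps.
Sum over h with 1 ≤ h ≤ 7, h ≡ 1 (mod 2), 10-h ≡ 1 (mod 2):
h=1: C(10,1)·C(1,0)·C(9,6) = 10·1·84 = 840
h=3: C(10,3)·C(3,1)·C(7,5) = 120·3·21 = 7560
h=5: C(10,5)·C(5,2)·C(5,4) = 252·10·5 = 12600
h=7: C(10,7)·C(7,3)·C(3,3) = 120·35·1 = 4200
Total favorable: 25200
Total paths: 4^10 = 1048576
P = 25200/1048576 = 1575/65536

Answer: 1575/65536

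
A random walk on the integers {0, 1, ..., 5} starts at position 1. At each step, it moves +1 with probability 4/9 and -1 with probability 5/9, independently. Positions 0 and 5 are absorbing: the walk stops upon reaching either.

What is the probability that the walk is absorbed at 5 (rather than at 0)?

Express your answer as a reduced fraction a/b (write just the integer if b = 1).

Answer: 256/2101

Derivation:
Biased walk: p = 4/9, q = 5/9, r = q/p = 5/4
Gambler's ruin: P(hit 5 before 0 | start at 1) = (1 - r^a)/(1 - r^N)
r^1 = 5/4; r^5 = 3125/1024
P = (1 - 5/4) / (1 - 3125/1024) = -1/4 / -2101/1024 = 256/2101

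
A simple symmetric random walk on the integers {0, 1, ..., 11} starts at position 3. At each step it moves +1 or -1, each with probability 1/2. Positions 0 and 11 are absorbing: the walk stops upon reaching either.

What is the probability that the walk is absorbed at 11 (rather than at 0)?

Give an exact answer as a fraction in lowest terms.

Answer: 3/11

Derivation:
Symmetric walk (p = 1/2): the harmonic-function argument gives P(hit 11 before 0 | start at 3) = a/N.
P = 3/11 = 3/11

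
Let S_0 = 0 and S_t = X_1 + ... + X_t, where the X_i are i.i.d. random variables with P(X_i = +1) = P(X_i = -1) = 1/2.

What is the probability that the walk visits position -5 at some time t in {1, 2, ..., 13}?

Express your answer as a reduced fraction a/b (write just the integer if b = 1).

Count via complement. Let g(t,s) = #length-t paths at position s with S_1..S_t all ≠ -5.
g(t,s) = g(t-1,s-1) + g(t-1,s+1) for s ≠ -5; g(t,-5) = 0.
t=0: g(0,0)=1
t=1: g(1,-1)=1 g(1,1)=1
t=2: g(2,-2)=1 g(2,0)=2 g(2,2)=1
t=3: g(3,-3)=1 g(3,-1)=3 g(3,1)=3 g(3,3)=1
t=4: g(4,-4)=1 g(4,-2)=4 g(4,0)=6 g(4,2)=4 g(4,4)=1
t=5: g(5,-3)=5 g(5,-1)=10 g(5,1)=10 g(5,3)=5 g(5,5)=1
t=6: g(6,-4)=5 g(6,-2)=15 g(6,0)=20 g(6,2)=15 g(6,4)=6 g(6,6)=1
t=7: g(7,-3)=20 g(7,-1)=35 g(7,1)=35 g(7,3)=21 g(7,5)=7 g(7,7)=1
t=8: g(8,-4)=20 g(8,-2)=55 g(8,0)=70 g(8,2)=56 g(8,4)=28 g(8,6)=8 g(8,8)=1
t=9: g(9,-3)=75 g(9,-1)=125 g(9,1)=126 g(9,3)=84 g(9,5)=36 g(9,7)=9 g(9,9)=1
t=10: g(10,-4)=75 g(10,-2)=200 g(10,0)=251 g(10,2)=210 g(10,4)=120 g(10,6)=45 g(10,8)=10 g(10,10)=1
t=11: g(11,-3)=275 g(11,-1)=451 g(11,1)=461 g(11,3)=330 g(11,5)=165 g(11,7)=55 g(11,9)=11 g(11,11)=1
t=12: g(12,-4)=275 g(12,-2)=726 g(12,0)=912 g(12,2)=791 g(12,4)=495 g(12,6)=220 g(12,8)=66 g(12,10)=12 g(12,12)=1
t=13: g(13,-3)=1001 g(13,-1)=1638 g(13,1)=1703 g(13,3)=1286 g(13,5)=715 g(13,7)=286 g(13,9)=78 g(13,11)=13 g(13,13)=1
Paths never hitting -5: Σ_s g(13,s) = 6721
Paths hitting -5: 2^13 - 6721 = 1471
P = 1471/8192 = 1471/8192

Answer: 1471/8192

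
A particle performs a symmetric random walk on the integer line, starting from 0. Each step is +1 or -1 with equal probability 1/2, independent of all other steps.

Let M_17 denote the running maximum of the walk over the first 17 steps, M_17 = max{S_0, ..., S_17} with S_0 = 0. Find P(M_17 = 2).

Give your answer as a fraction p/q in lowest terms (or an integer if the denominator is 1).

Answer: 2431/16384

Derivation:
Let M_17 = max(S_0,...,S_17). Use the reflection principle: for j ≥ 1, #{paths with M_17 ≥ j} = #{S_17 ≥ j} + #{S_17 ≥ j+1}.
By reflection, #{M_17 ≥ 2} = #{S_17 ≥ 2} + #{S_17 ≥ 3} = 41226 + 41226 = 82452.
#{M_17 ≥ 3} = #{S_17 ≥ 3} + #{S_17 ≥ 4} = 41226 + 21778 = 63004.
#{M_17 = 2} = 82452 - 63004 = 19448.
P(M_17 = 2) = 19448/131072 = 2431/16384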